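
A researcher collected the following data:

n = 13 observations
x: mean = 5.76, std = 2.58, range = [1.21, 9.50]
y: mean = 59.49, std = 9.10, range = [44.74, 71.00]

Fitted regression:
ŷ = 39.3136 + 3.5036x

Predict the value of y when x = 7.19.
ŷ = 64.5045

To predict y for x = 7.19, substitute into the regression equation:

ŷ = 39.3136 + 3.5036 × 7.19
ŷ = 39.3136 + 25.1909
ŷ = 64.5045

This is the fitted mean response at that x — an individual observation would come with a wider prediction interval.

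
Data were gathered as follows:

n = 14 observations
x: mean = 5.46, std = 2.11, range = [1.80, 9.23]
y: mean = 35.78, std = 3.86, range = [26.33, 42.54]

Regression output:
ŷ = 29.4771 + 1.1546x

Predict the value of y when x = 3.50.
ŷ = 33.5182

To predict y for x = 3.50, substitute into the regression equation:

ŷ = 29.4771 + 1.1546 × 3.50
ŷ = 29.4771 + 4.0411
ŷ = 33.5182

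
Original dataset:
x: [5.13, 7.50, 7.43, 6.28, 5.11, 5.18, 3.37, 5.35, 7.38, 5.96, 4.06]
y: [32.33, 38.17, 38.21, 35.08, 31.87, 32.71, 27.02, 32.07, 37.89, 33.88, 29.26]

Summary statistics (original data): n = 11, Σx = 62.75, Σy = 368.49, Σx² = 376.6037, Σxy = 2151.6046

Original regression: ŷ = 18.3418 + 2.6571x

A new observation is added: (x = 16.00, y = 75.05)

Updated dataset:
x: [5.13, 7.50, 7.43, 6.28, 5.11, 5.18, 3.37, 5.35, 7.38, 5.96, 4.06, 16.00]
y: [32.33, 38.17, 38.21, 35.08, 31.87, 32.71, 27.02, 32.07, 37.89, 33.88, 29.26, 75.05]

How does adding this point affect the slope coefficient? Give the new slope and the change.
The slope changes from 2.6571 to 3.8139 (change of +1.1568, or +43.5%).

x = 16.00 lies well outside the original x-range [3.37, 7.50] (x̄ ≈ 5.70), so this observation has high leverage and can move the slope substantially.

Step 1: Update the sums with the new point (n goes from 11 to 12)
Σx  = 62.75 + 16.00 = 78.75
Σy  = 368.49 + 75.05 = 443.54
Σx² = 376.6037 + 16.00² = 376.6037 + 256.0000 = 632.6037
Σxy = 2151.6046 + 16.00×75.05 = 2151.6046 + 1200.8000 = 3352.4046

Step 2: Recompute the slope with b₁ = (nΣxy − ΣxΣy) / (nΣx² − (Σx)²)
Numerator   = 12×3352.4046 − 78.75×443.54 = 40228.8552 − 34928.7750 = 5300.0802
Denominator = 12×632.6037 − 78.75² = 7591.2444 − 6201.5625 = 1389.6819
b₁(new) = 5300.0802 / 1389.6819 = 3.8139

(Same formula on the original sums: (11×2151.6046 − 62.75×368.49) / (11×376.6037 − 62.75²) = 544.9031 / 205.0782 = 2.6571, matching the given fit.)

Step 3: Change in slope
Δβ₁ = 3.8139 − 2.6571 = +1.1568
Relative change = +1.1568 / 2.6571 × 100% = +43.5%
→ the slope increases when the point is added.

A high-leverage point only changes the slope if it is off the original line; here y = 75.05 is above the original trend, so the slope increases.
In practice: examine leverage (hᵢ) and Cook's distance rather than deleting it automatically; check such a point for data-entry or measurement error.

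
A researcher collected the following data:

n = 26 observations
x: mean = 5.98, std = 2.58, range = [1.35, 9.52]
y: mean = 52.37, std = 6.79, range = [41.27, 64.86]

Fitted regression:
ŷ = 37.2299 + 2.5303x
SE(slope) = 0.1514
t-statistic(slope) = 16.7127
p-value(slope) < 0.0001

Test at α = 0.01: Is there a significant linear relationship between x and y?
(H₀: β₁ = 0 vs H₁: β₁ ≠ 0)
Since p-value < 0.0001 < α = 0.01, reject H₀ — the slope is significantly different from 0.

Hypothesis test for the slope coefficient:

H₀: β₁ = 0 (no linear relationship)
H₁: β₁ ≠ 0 (linear relationship exists)

Test statistic: t = β̂₁ / SE(β̂₁) = 2.5303 / 0.1514 = 16.7127

The p-value (<0.0001) is the probability, under H₀, of a t-statistic at least as extreme as |t| = 16.7127 (two-sided, df = n − 2 = 24).

Decision rule: reject H₀ if p-value < α.
p-value < 0.0001 < α = 0.01 → reject H₀.

At α = 0.01 the data do provide convincing evidence of a nonzero slope.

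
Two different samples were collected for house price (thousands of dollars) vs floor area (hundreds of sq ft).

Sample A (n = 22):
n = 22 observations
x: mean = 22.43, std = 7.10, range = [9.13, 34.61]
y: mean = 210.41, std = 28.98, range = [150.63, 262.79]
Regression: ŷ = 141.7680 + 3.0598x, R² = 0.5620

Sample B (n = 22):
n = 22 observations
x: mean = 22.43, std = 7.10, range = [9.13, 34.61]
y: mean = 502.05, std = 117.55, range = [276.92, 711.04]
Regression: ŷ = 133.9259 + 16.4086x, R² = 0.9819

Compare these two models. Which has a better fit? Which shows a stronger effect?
Model B has the better fit (R² = 0.9819 vs 0.5620). Model B shows the stronger effect (|β₁| = 16.4086 vs 3.0598).

Model Comparison:

Which explains more variance? (R²)
- Model A: R² = 0.5620 → 56.20% of variance in house price explained
- Model B: R² = 0.9819 → 98.19% of variance in house price explained
- 0.9819 > 0.5620 → Model B has the better fit

Which has the larger per-hundred sq ft effect? (|β₁|)
- Model A: β₁ = 3.0598 → predicted house price rises 3.0598 thousand dollars per additional hundred sq ft of floor area
- Model B: β₁ = 16.4086 → predicted house price rises 16.4086 thousand dollars per additional hundred sq ft of floor area
- |3.0598| < |16.4086| → Model B shows the stronger marginal effect

Notes:
- The two samples could reflect different populations, time periods, or measurement quality.
- A steeper slope doesn't make a better model if the scatter around the line is large.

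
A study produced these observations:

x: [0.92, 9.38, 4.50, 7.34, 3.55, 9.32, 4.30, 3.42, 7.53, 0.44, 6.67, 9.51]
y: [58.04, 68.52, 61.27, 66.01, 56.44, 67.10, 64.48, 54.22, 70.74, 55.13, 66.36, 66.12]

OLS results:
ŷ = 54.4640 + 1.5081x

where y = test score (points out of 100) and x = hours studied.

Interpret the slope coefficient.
For each additional hour of study time, predicted test score increases by approximately 1.5081 points.

The slope β₁ = 1.5081 gives the rate at which the fitted test score changes with study time.

Interpretation:
- Study time up by 1 hour → predicted test score increases by 1.5081 points
- The effect is assumed constant over the observed range of x (linearity)

(β₀ = 54.4640 is the fitted value at x = 0 and is not part of the slope interpretation.)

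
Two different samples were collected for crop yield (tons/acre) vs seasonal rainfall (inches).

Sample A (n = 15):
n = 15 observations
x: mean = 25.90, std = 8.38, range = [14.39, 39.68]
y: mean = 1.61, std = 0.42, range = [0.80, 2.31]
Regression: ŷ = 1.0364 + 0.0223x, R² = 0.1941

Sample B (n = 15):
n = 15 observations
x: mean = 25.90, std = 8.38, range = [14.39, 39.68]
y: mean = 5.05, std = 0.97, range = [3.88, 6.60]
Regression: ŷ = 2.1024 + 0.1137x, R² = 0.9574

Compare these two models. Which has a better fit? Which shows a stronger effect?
Model B has the better fit (R² = 0.9574 vs 0.1941). Model B shows the stronger effect (|β₁| = 0.1137 vs 0.0223).

Model Comparison:

Which explains more variance? (R²)
- Model A: R² = 0.1941 → 19.41% of variance in crop yield explained
- Model B: R² = 0.9574 → 95.74% of variance in crop yield explained
- 0.9574 > 0.1941 → Model B has the better fit

Strength of effect — compare |β₁|:
- Model A: β₁ = 0.0223 → predicted crop yield rises 0.0223 tons/acre per additional inch of rainfall
- Model B: β₁ = 0.1137 → predicted crop yield rises 0.1137 tons/acre per additional inch of rainfall
- |0.0223| < |0.1137| → Model B shows the stronger marginal effect

Note: A better fit (higher R²) doesn't necessarily mean a more important relationship.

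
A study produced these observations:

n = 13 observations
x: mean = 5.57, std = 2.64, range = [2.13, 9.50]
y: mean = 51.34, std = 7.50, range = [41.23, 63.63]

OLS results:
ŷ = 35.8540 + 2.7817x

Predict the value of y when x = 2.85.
ŷ = 43.7818

x = 2.85 lies inside the observed range [2.13, 9.50], so the fitted equation applies directly:

ŷ = 35.8540 + 2.7817 × 2.85
ŷ = 35.8540 + 7.9278
ŷ = 43.7818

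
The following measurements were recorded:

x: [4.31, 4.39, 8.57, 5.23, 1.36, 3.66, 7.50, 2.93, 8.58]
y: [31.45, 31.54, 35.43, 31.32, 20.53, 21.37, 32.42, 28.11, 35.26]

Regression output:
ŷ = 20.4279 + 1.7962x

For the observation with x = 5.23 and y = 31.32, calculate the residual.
Residual = 1.4980

The residual is the difference between the actual value and the predicted value:

Residual = y - ŷ

Step 1: Calculate predicted value
ŷ = 20.4279 + 1.7962 × 5.23
ŷ = 29.8220

Step 2: Calculate residual
Residual = 31.32 - 29.8220
Residual = 1.4980

Interpretation: the model underestimates the actual value by 1.4980 at this point (positive residual → observation lies above the fitted line).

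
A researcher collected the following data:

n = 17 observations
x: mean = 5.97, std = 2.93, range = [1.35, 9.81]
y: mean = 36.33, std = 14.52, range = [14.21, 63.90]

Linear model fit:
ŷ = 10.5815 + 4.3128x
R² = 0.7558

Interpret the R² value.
About 75.58% of the variability in y is accounted for by the regression on x (R² = 0.7558) — a strong linear fit.

R² (coefficient of determination) measures the proportion of variance in y explained by the regression model.

Here R² = 0.7558:
- Explained: 75.58% of the variation in y
- Unexplained (residual): 100% − 75.58% = 24.42%
- Rule of thumb (below 0.3 weak; 0.3 to below 0.7 moderate; 0.7 and above strong) → strong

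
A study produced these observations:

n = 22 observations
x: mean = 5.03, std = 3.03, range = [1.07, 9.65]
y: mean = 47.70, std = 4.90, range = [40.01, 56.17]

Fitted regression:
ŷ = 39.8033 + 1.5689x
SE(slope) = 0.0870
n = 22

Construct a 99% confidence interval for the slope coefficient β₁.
The 99% CI for β₁ is (1.3214, 1.8164)

Confidence interval for the slope:

The 99% CI for β₁ is: β̂₁ ± t*(α/2, n-2) × SE(β̂₁)

Step 1: Find critical t-value
- Confidence level = 0.99
- Degrees of freedom = n - 2 = 22 - 2 = 20
- t*(α/2, 20) = 2.8453

Step 2: Calculate margin of error
Margin = 2.8453 × 0.0870 = 0.2475

Step 3: Construct interval
CI = 1.5689 ± 0.2475
CI = (1.3214, 1.8164)

Interpretation: each one-unit increase in x is associated with a change in mean y of between 1.3214 and 1.8164, with 99% confidence.
Since 0 is outside the interval, a two-sided test at α = 0.01 would reject H₀: β₁ = 0.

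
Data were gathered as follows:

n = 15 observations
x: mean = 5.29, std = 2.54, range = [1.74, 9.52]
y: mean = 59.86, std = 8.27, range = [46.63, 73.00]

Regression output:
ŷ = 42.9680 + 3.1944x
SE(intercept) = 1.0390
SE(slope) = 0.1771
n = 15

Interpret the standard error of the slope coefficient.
SE(slope) = 0.1771 measures the uncertainty in the estimated slope. The coefficient is estimated precisely (SE/|β̂₁| = 5.5%).

What SE measures:
- The standard error quantifies the sampling variability of the coefficient estimate
- It is the estimated standard deviation of β̂₁ across hypothetical repeated samples of the same size
- Smaller SE → more precise estimate

Relative precision:
- SE / |β̂₁| = 0.1771 / 3.1944 = 5.5%
- Rule of thumb (under 20%: precise; 20% to under 50%: moderately precise; 50% or more: imprecise) → precise

Link to the t-test: t = β̂₁ / SE(β̂₁) = 3.1944 / 0.1771 = 18.0373, the statistic for H₀: β₁ = 0.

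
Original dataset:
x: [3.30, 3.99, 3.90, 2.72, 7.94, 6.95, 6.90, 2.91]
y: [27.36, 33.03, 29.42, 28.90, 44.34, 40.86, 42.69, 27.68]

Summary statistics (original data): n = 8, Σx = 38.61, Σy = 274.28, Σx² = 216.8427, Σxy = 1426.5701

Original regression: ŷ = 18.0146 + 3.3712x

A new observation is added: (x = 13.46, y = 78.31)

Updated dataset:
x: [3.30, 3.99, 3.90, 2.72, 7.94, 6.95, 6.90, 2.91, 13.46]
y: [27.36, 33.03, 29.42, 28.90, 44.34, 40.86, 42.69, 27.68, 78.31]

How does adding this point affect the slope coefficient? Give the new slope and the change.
Adding the point moves β₁ from 3.3712 to 4.5545, i.e. it increases by 1.1833 (+35.1%).

The new point has HIGH LEVERAGE: x = 13.46 is far from the original mean x̄ = 38.61/8 ≈ 4.83 (original range [2.72, 7.94]).

Step 1: Update the sums with the new point (n goes from 8 to 9)
Σx  = 38.61 + 13.46 = 52.07
Σy  = 274.28 + 78.31 = 352.59
Σx² = 216.8427 + 13.46² = 216.8427 + 181.1716 = 398.0143
Σxy = 1426.5701 + 13.46×78.31 = 1426.5701 + 1054.0526 = 2480.6227

Step 2: Recompute the slope with b₁ = (nΣxy − ΣxΣy) / (nΣx² − (Σx)²)
Numerator   = 9×2480.6227 − 52.07×352.59 = 22325.6043 − 18359.3613 = 3966.2430
Denominator = 9×398.0143 − 52.07² = 3582.1287 − 2711.2849 = 870.8438
b₁(new) = 3966.2430 / 870.8438 = 4.5545

(Same formula on the original sums: (8×1426.5701 − 38.61×274.28) / (8×216.8427 − 38.61²) = 822.6100 / 244.0095 = 3.3712, matching the given fit.)

Step 3: Change in slope
Δβ₁ = 4.5545 − 3.3712 = +1.1833
Relative change = +1.1833 / 3.3712 × 100% = +35.1%
→ the slope increases when the point is added.

A high-leverage point only changes the slope if it is off the original line; here y = 78.31 is above the original trend, so the slope increases.
In practice: investigate whether it comes from the same population as the rest of the sample.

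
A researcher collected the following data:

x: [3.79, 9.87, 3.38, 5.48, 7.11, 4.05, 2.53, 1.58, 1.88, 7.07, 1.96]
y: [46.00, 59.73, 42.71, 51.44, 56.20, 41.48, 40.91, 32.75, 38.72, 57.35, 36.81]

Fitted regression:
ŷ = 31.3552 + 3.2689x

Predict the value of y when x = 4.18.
ŷ = 45.0192

Plug x = 4.18 into the fitted line:

ŷ = 31.3552 + 3.2689 × 4.18
ŷ = 31.3552 + 13.6640
ŷ = 45.0192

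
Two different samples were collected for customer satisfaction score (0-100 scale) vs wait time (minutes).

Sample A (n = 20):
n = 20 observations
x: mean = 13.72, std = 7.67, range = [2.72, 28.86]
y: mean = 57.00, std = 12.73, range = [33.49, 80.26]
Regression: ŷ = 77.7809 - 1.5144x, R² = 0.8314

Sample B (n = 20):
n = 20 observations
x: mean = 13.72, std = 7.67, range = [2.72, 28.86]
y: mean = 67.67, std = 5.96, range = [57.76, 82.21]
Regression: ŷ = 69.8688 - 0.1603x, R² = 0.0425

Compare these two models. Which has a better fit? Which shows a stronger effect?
Model A has the better fit (R² = 0.8314 vs 0.0425). Model A shows the stronger effect (|β₁| = 1.5144 vs 0.1603).

Model Comparison:

Which explains more variance? (R²)
- Model A: R² = 0.8314 → 83.14% of variance in satisfaction score explained
- Model B: R² = 0.0425 → 4.25% of variance in satisfaction score explained
- 0.8314 > 0.0425 → Model A has the better fit

Strength of effect — compare |β₁|:
- Model A: β₁ = -1.5144 → predicted satisfaction score falls 1.5144 points per additional minute of wait time
- Model B: β₁ = -0.1603 → predicted satisfaction score falls 0.1603 points per additional minute of wait time
- |-1.5144| > |-0.1603| → Model A shows the stronger marginal effect

Note: A steeper slope doesn't make a better model if the scatter around the line is large.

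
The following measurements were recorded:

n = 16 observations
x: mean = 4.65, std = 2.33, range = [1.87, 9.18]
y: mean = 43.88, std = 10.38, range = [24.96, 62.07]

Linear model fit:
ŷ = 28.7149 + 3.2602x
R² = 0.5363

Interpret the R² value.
The model explains 53.63% of the variance in y (R² = 0.5363), leaving 46.37% unexplained; the fit is moderate.

R² (coefficient of determination) measures the proportion of variance in y explained by the regression model.

Here R² = 0.5363:
- Explained: 53.63% of the variation in y
- Unexplained (residual): 100% − 53.63% = 46.37%
- Rule of thumb (below 0.3 weak; 0.3 to below 0.7 moderate; 0.7 and above strong) → moderate

Note: R² says nothing about causation, and a high R² does not by itself mean the linear form is appropriate — check the residuals.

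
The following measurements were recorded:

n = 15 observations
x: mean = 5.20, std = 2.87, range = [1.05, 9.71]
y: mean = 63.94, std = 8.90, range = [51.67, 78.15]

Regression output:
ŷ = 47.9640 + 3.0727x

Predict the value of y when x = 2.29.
ŷ = 55.0005

x = 2.29 lies inside the observed range [1.05, 9.71], so the fitted equation applies directly:

ŷ = 47.9640 + 3.0727 × 2.29
ŷ = 47.9640 + 7.0365
ŷ = 55.0005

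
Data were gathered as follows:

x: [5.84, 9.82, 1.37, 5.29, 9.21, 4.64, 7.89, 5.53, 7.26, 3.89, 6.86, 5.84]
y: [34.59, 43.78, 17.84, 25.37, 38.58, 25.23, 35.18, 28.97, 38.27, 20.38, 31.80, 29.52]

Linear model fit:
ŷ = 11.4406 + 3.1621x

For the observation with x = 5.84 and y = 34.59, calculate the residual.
Residual = 4.6827

The residual is the difference between the actual value and the predicted value:

Residual = y - ŷ

Step 1: Calculate predicted value
ŷ = 11.4406 + 3.1621 × 5.84
ŷ = 29.9073

Step 2: Calculate residual
Residual = 34.59 - 29.9073
Residual = 4.6827

Sign check: y > ŷ, so the point is above the line and the fit underestimates here.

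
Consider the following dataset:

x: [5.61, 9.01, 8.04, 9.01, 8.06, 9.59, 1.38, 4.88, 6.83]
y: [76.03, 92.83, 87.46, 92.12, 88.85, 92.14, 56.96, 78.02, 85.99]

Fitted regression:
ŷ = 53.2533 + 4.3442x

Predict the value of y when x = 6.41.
ŷ = 81.0996

x = 6.41 lies inside the observed range [1.38, 9.59], so the fitted equation applies directly:

ŷ = 53.2533 + 4.3442 × 6.41
ŷ = 53.2533 + 27.8463
ŷ = 81.0996

This is the fitted mean response at that x — an individual observation would come with a wider prediction interval.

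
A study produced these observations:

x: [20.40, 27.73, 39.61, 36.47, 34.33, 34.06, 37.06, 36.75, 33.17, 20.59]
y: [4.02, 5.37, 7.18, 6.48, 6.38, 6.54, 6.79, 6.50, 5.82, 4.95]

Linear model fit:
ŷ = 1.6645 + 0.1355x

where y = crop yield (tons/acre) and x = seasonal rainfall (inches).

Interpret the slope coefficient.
On average, crop yield is about 0.1355 tons/acre higher for every extra inch of rainfall.

The slope β₁ = 0.1355 gives the rate at which the fitted crop yield changes with rainfall.

Interpretation:
- Rainfall up by 1 inch → predicted crop yield increases by 0.1355 tons/acre
- This is a linear approximation: the same per-unit change is assumed across the whole observed x range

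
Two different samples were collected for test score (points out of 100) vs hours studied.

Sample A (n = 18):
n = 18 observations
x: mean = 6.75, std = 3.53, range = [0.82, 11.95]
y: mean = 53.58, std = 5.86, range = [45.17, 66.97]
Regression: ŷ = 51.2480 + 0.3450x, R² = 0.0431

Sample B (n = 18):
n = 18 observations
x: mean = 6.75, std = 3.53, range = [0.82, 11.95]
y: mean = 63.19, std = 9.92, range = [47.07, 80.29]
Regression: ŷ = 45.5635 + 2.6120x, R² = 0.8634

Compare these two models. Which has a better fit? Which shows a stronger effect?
Model B has the better fit (R² = 0.8634 vs 0.0431). Model B shows the stronger effect (|β₁| = 2.6120 vs 0.3450).

Model Comparison:

Which explains more variance? (R²)
- Model A: R² = 0.0431 → 4.31% of variance in test score explained
- Model B: R² = 0.8634 → 86.34% of variance in test score explained
- 0.8634 > 0.0431 → Model B has the better fit

Effect size (slope magnitude):
- Model A: β₁ = 0.3450 → predicted test score rises 0.3450 points per additional hour of study time
- Model B: β₁ = 2.6120 → predicted test score rises 2.6120 points per additional hour of study time
- |0.3450| < |2.6120| → Model B shows the stronger marginal effect

Note: The two samples could reflect different populations, time periods, or measurement quality.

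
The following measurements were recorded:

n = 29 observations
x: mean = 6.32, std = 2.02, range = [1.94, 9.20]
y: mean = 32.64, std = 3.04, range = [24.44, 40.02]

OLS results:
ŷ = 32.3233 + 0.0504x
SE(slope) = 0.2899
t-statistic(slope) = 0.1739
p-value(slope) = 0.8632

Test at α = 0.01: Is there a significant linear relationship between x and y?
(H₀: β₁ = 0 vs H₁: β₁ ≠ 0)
p-value = 0.8632 ≥ α = 0.01, so we fail to reject H₀. The relationship is not significant.

Hypothesis test for the slope coefficient:

H₀: β₁ = 0 (no linear relationship)
H₁: β₁ ≠ 0 (linear relationship exists)

Test statistic: t = β̂₁ / SE(β̂₁) = 0.0504 / 0.2899 = 0.1739

The p-value (0.8632) is the probability, under H₀, of a t-statistic at least as extreme as |t| = 0.1739 (two-sided, df = n − 2 = 27).

Decision rule: reject H₀ if p-value < α.
p-value = 0.8632 ≥ α = 0.01 → fail to reject H₀.

There is not sufficient evidence at the 1% significance level to conclude that a linear relationship exists between x and y.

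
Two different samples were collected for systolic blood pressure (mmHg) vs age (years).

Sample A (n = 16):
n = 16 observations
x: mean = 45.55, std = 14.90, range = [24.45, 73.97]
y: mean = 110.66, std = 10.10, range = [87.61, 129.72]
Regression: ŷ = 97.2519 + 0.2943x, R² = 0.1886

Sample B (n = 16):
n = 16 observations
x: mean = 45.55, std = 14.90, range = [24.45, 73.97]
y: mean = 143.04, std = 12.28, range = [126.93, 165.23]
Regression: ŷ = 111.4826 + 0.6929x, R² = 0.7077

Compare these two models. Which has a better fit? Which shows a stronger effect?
Model B has the better fit (R² = 0.7077 vs 0.1886). Model B shows the stronger effect (|β₁| = 0.6929 vs 0.2943).

Model Comparison:

Fit — compare R²:
- Model A: R² = 0.1886 → 18.86% of variance in blood pressure explained
- Model B: R² = 0.7077 → 70.77% of variance in blood pressure explained
- 0.7077 > 0.1886 → Model B has the better fit

Effect size (slope magnitude):
- Model A: β₁ = 0.2943 → predicted blood pressure rises 0.2943 mmHg per additional year of age
- Model B: β₁ = 0.6929 → predicted blood pressure rises 0.6929 mmHg per additional year of age
- |0.2943| < |0.6929| → Model B shows the stronger marginal effect

Notes:
- A steeper slope doesn't make a better model if the scatter around the line is large.
- A better fit (higher R²) doesn't necessarily mean a more important relationship.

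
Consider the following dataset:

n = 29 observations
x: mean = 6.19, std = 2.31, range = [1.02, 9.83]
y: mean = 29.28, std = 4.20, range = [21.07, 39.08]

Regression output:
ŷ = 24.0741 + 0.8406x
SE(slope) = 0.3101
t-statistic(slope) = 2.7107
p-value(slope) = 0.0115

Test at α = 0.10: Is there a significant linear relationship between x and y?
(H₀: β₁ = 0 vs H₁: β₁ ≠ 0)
Since p-value = 0.0115 < α = 0.10, reject H₀ — the slope is significantly different from 0.

Hypothesis test for the slope coefficient:

H₀: β₁ = 0 (no linear relationship)
H₁: β₁ ≠ 0 (linear relationship exists)

Test statistic: t = β̂₁ / SE(β̂₁) = 0.8406 / 0.3101 = 2.7107

With df = 27, the two-sided p-value for |t| = 2.7107 is 0.0115.

Decision rule: reject H₀ if p-value < α.
p-value = 0.0115 < α = 0.10 → reject H₀.

Conclusion: the linear association between x and y is significant at the 10% level.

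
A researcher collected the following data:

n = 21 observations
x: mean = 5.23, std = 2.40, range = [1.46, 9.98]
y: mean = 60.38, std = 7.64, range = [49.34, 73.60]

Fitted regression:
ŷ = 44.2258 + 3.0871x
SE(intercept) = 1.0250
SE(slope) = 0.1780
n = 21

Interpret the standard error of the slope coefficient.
SE(slope) = 0.1780 measures the uncertainty in the estimated slope. The coefficient is estimated precisely (SE/|β̂₁| = 5.8%).

SE(β̂₁) = s / √Sxx, where s is the residual standard deviation and Sxx = Σ(x − x̄)². It is the yardstick for how far β̂₁ = 3.0871 could plausibly be from the true slope.

Relative precision:
- SE / |β̂₁| = 0.1780 / 3.0871 = 5.8%
- Rule of thumb (under 20%: precise; 20% to under 50%: moderately precise; 50% or more: imprecise) → precise

Rough 95% range (±2 SE): 3.0871 ± 0.3560 → (2.7311, 3.4431).

What drives SE(β̂₁): more residual scatter → larger SE; larger n (here n = 21) → smaller SE.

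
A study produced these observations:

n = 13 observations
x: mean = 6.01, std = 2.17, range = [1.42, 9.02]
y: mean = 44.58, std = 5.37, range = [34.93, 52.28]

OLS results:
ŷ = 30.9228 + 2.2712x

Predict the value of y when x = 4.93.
ŷ = 42.1198

x = 4.93 lies inside the observed range [1.42, 9.02], so the fitted equation applies directly:

ŷ = 30.9228 + 2.2712 × 4.93
ŷ = 30.9228 + 11.1970
ŷ = 42.1198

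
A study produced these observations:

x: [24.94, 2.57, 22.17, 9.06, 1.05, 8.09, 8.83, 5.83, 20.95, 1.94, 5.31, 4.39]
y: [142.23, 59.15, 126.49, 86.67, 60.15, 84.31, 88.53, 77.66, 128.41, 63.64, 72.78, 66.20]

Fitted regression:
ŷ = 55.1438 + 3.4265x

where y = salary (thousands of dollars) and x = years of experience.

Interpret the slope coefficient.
An increase of one year in experience is associated with a 3.4265 thousand dollars increase in predicted salary.

The slope coefficient β₁ = 3.4265 represents the marginal effect of experience on salary.

Interpretation:
- Experience up by 1 year → predicted salary increases by 3.4265 thousand dollars
- This is a linear approximation: the same per-unit change is assumed across the whole observed x range
- The slope describes association in these data, not necessarily a causal effect

(β₀ = 55.1438 is the fitted value at x = 0 and is not part of the slope interpretation.)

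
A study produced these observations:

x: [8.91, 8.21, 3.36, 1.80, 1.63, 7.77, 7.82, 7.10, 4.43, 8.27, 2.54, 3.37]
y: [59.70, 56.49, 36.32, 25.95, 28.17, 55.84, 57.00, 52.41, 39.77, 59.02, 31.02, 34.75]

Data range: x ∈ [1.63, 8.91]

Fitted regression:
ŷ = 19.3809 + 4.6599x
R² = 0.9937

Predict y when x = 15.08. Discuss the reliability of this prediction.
The equation gives ŷ = 89.6522; however x = 15.08 is 6.17 units above the observed range, so this extrapolated value should not be trusted.

Prediction calculation:
ŷ = 19.3809 + 4.6599 × 15.08
ŷ = 89.6522

Reliability:
- Data range: x ∈ [1.63, 8.91]
- Prediction point: x = 15.08 is 6.17 units above the observed range → this is EXTRAPOLATION, not interpolation

Why that matters here:
- Real relationships often flatten, saturate, or turn nonlinear at extremes
- The standard error of prediction grows with (x − x̄)², and x = 15.08 is far from x̄ = 5.43

A defensible statement: 'if the linear trend continued to x = 15.08, y would be about 89.6522' — the premise is untested.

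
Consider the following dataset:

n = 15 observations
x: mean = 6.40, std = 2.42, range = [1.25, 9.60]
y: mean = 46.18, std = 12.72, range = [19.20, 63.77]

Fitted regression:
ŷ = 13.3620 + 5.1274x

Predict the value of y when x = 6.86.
ŷ = 48.5360

To predict y for x = 6.86, substitute into the regression equation:

ŷ = 13.3620 + 5.1274 × 6.86
ŷ = 13.3620 + 35.1740
ŷ = 48.5360

This is a point prediction; actual observations scatter around it by roughly the residual standard deviation.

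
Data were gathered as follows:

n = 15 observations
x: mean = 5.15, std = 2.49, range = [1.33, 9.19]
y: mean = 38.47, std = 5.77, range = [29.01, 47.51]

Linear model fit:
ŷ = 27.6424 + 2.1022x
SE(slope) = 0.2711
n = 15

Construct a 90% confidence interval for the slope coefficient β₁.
The 90% CI for β₁ is (1.6221, 2.5823)

Confidence interval for the slope:

The 90% CI for β₁ is: β̂₁ ± t*(α/2, n-2) × SE(β̂₁)

Step 1: Find critical t-value
- Confidence level = 0.9
- Degrees of freedom = n - 2 = 15 - 2 = 13
- t*(α/2, 13) = 1.7709

Step 2: Calculate margin of error
Margin = 1.7709 × 0.2711 = 0.4801

Step 3: Construct interval
CI = 2.1022 ± 0.4801
CI = (1.6221, 2.5823)

Interpretation: intervals built this way capture the true β₁ in 90% of repeated samples; here the plausible range for the per-unit effect of x on y is 1.6221 to 2.5823.
Both endpoints are positive, so the data support a genuinely positive slope at this confidence level.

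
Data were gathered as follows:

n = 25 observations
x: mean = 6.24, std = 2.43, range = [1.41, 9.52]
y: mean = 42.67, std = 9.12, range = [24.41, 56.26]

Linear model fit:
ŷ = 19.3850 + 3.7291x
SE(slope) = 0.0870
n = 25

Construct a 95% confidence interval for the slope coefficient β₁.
The 95% CI for β₁ is (3.5491, 3.9091)

Confidence interval for the slope:

The 95% CI for β₁ is: β̂₁ ± t*(α/2, n-2) × SE(β̂₁)

Step 1: Find critical t-value
- Confidence level = 0.95
- Degrees of freedom = n - 2 = 25 - 2 = 23
- t*(α/2, 23) = 2.0687

Step 2: Calculate margin of error
Margin = 2.0687 × 0.0870 = 0.1800

Step 3: Construct interval
CI = 3.7291 ± 0.1800
CI = (3.5491, 3.9091)

Interpretation: We are 95% confident that the true slope β₁ lies between 3.5491 and 3.9091.
Both endpoints are positive, so the data support a genuinely positive slope at this confidence level.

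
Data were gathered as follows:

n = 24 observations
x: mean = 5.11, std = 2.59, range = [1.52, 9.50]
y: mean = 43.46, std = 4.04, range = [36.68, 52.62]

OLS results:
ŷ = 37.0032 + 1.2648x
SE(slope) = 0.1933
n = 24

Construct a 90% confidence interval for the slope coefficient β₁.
The 90% CI for β₁ is (0.9329, 1.5967)

Confidence interval for the slope:

The 90% CI for β₁ is: β̂₁ ± t*(α/2, n-2) × SE(β̂₁)

Step 1: Find critical t-value
- Confidence level = 0.9
- Degrees of freedom = n - 2 = 24 - 2 = 22
- t*(α/2, 22) = 1.7171

Step 2: Calculate margin of error
Margin = 1.7171 × 0.1933 = 0.3319

Step 3: Construct interval
CI = 1.2648 ± 0.3319
CI = (0.9329, 1.5967)

Interpretation: each one-unit increase in x is associated with a change in mean y of between 0.9329 and 1.5967, with 90% confidence.
The interval does not include 0, suggesting a significant linear relationship.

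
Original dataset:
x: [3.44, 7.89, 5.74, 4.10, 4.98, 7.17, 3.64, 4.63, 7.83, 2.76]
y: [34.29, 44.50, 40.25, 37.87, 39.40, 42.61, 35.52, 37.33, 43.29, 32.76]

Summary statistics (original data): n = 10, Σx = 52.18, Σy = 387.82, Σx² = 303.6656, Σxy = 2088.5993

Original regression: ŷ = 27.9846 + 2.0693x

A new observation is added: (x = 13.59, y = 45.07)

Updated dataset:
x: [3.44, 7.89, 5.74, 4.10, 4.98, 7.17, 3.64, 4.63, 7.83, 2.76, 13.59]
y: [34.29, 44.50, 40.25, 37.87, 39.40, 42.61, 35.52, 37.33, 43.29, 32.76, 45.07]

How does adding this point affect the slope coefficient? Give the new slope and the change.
New slope β₁ = 1.1861 versus 2.0693 before: a change of -0.8832 (-42.7%).

x = 13.59 lies well outside the original x-range [2.76, 7.89] (x̄ ≈ 5.22), so this observation has high leverage and can move the slope substantially.

Step 1: Update the sums with the new point (n goes from 10 to 11)
Σx  = 52.18 + 13.59 = 65.77
Σy  = 387.82 + 45.07 = 432.89
Σx² = 303.6656 + 13.59² = 303.6656 + 184.6881 = 488.3537
Σxy = 2088.5993 + 13.59×45.07 = 2088.5993 + 612.5013 = 2701.1006

Step 2: Recompute the slope with b₁ = (nΣxy − ΣxΣy) / (nΣx² − (Σx)²)
Numerator   = 11×2701.1006 − 65.77×432.89 = 29712.1066 − 28471.1753 = 1240.9313
Denominator = 11×488.3537 − 65.77² = 5371.8907 − 4325.6929 = 1046.1978
b₁(new) = 1240.9313 / 1046.1978 = 1.1861

(Same formula on the original sums: (10×2088.5993 − 52.18×387.82) / (10×303.6656 − 52.18²) = 649.5454 / 313.9036 = 2.0693, matching the given fit.)

Step 3: Change in slope
Δβ₁ = 1.1861 − 2.0693 = -0.8832
Relative change = -0.8832 / 2.0693 × 100% = -42.7%
→ the slope decreases when the point is added.

Because the point sits below the extension of the original line at a high-leverage x, it tilts the fit down.
In practice: check such a point for data-entry or measurement error.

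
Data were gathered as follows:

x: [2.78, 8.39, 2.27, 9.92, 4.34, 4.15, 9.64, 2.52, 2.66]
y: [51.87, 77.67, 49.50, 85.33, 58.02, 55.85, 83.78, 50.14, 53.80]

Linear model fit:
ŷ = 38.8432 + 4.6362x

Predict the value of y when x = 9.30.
ŷ = 81.9599

x = 9.30 lies inside the observed range [2.27, 9.92], so the fitted equation applies directly:

ŷ = 38.8432 + 4.6362 × 9.30
ŷ = 38.8432 + 43.1167
ŷ = 81.9599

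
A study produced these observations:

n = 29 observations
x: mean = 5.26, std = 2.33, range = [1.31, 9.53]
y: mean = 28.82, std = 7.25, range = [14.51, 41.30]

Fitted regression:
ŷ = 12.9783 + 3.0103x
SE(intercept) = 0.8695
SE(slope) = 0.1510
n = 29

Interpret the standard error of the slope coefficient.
SE(slope) = 0.1510 measures the uncertainty in the estimated slope. The coefficient is estimated precisely (SE/|β̂₁| = 5.0%).

What SE measures:
- The standard error quantifies the sampling variability of the coefficient estimate
- It is the estimated standard deviation of β̂₁ across hypothetical repeated samples of the same size
- Smaller SE → more precise estimate

Relative precision:
- SE / |β̂₁| = 0.1510 / 3.0103 = 5.0%
- Rule of thumb (under 20%: precise; 20% to under 50%: moderately precise; 50% or more: imprecise) → precise

Link to interval estimation: a confidence interval for β₁ is β̂₁ ± t* × 0.1510, so SE sets the half-width per unit of t*.

What drives SE(β̂₁): wider spread of x values → smaller SE; more residual scatter → larger SE.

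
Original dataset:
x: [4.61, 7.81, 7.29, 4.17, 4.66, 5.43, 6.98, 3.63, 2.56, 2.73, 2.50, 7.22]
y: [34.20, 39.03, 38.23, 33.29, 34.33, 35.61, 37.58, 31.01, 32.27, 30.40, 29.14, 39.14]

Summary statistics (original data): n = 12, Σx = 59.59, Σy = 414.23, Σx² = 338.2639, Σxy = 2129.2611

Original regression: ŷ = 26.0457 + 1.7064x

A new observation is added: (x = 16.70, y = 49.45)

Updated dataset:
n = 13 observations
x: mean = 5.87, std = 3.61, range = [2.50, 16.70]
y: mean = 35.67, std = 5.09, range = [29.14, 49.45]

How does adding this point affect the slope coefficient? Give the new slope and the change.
Adding the point moves β₁ from 1.7064 to 1.3809, i.e. it decreases by 0.3255 (-19.1%).

The new point has HIGH LEVERAGE: x = 16.70 is far from the original mean x̄ = 59.59/12 ≈ 4.97 (original range [2.50, 7.81]).

Step 1: Update the sums with the new point (n goes from 12 to 13)
Σx  = 59.59 + 16.70 = 76.29
Σy  = 414.23 + 49.45 = 463.68
Σx² = 338.2639 + 16.70² = 338.2639 + 278.8900 = 617.1539
Σxy = 2129.2611 + 16.70×49.45 = 2129.2611 + 825.8150 = 2955.0761

Step 2: Recompute the slope with b₁ = (nΣxy − ΣxΣy) / (nΣx² − (Σx)²)
Numerator   = 13×2955.0761 − 76.29×463.68 = 38415.9893 − 35374.1472 = 3041.8421
Denominator = 13×617.1539 − 76.29² = 8023.0007 − 5820.1641 = 2202.8366
b₁(new) = 3041.8421 / 2202.8366 = 1.3809

(Same formula on the original sums: (12×2129.2611 − 59.59×414.23) / (12×338.2639 − 59.59²) = 867.1675 / 508.1987 = 1.7064, matching the given fit.)

Step 3: Change in slope
Δβ₁ = 1.3809 − 1.7064 = -0.3255
Relative change = -0.3255 / 1.7064 × 100% = -19.1%
→ the slope decreases when the point is added.

Because the point sits below the extension of the original line at a high-leverage x, it tilts the fit down.
In practice: refit with and without it and report both if conclusions differ; examine leverage (hᵢ) and Cook's distance rather than deleting it automatically.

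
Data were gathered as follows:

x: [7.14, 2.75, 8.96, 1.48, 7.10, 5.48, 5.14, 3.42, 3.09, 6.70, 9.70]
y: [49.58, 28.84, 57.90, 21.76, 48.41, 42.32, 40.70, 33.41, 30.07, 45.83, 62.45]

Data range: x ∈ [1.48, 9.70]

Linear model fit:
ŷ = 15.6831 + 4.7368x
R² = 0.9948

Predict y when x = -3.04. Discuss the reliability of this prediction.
The equation gives ŷ = 1.2832; however x = -3.04 is 4.52 units below the observed range, so this extrapolated value should not be trusted.

Prediction calculation:
ŷ = 15.6831 + 4.7368 × (-3.04)
ŷ = 1.2832

Reliability:
- Data range: x ∈ [1.48, 9.70]
- Prediction point: x = -3.04 is 4.52 units below the observed range → this is EXTRAPOLATION, not interpolation

Why that matters here:
- R² describes fit only over the sampled x values; it says nothing about behaviour beyond them
- There are no observations near this x to validate the fitted line there
- Real relationships often flatten, saturate, or turn nonlinear at extremes

The R² = 0.9948 only validates the fit within [1.48, 9.70]; treat ŷ = 1.2832 with caution.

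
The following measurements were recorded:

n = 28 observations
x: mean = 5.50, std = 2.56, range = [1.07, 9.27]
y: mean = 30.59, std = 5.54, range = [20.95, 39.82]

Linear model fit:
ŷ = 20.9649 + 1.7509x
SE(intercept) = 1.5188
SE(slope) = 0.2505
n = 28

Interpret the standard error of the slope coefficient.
SE(β̂₁) = 0.2505 is the estimated standard deviation of the slope estimate across repeated samples; relative to β̂₁ = 1.7509 that is 14.3%, a precise estimate.

SE(β̂₁) = 0.2505 says: if we drew many samples of n = 28 from the same population and refit each time, the fitted slopes would scatter with a standard deviation of roughly 0.2505 around the true β₁.

Relative precision:
- SE / |β̂₁| = 0.2505 / 1.7509 = 14.3%
- Rule of thumb (under 20%: precise; 20% to under 50%: moderately precise; 50% or more: imprecise) → precise

Rough 95% range (±2 SE): 1.7509 ± 0.5010 → (1.2499, 2.2519).

What drives SE(β̂₁): wider spread of x values → smaller SE.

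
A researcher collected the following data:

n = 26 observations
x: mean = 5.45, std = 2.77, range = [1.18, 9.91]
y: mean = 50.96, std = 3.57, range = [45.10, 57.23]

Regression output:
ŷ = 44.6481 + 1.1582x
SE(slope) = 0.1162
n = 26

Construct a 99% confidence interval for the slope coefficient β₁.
The 99% CI for β₁ is (0.8332, 1.4832)

Confidence interval for the slope:

The 99% CI for β₁ is: β̂₁ ± t*(α/2, n-2) × SE(β̂₁)

Step 1: Find critical t-value
- Confidence level = 0.99
- Degrees of freedom = n - 2 = 26 - 2 = 24
- t*(α/2, 24) = 2.7969

Step 2: Calculate margin of error
Margin = 2.7969 × 0.1162 = 0.3250

Step 3: Construct interval
CI = 1.1582 ± 0.3250
CI = (0.8332, 1.4832)

Interpretation: each one-unit increase in x is associated with a change in mean y of between 0.8332 and 1.4832, with 99% confidence.
Since 0 is outside the interval, a two-sided test at α = 0.01 would reject H₀: β₁ = 0.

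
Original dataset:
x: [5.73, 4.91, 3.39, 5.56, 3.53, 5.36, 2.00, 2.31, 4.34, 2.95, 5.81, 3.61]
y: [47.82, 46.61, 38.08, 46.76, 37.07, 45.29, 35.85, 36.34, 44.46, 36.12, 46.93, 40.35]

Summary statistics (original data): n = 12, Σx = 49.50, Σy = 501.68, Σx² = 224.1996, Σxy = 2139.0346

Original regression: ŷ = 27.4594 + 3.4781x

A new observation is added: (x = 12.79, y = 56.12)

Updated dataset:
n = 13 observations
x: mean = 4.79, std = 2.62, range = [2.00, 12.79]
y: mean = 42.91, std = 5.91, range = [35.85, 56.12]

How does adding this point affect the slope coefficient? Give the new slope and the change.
New slope β₁ = 2.0610 versus 3.4781 before: a change of -1.4171 (-40.7%).

x = 12.79 lies well outside the original x-range [2.00, 5.81] (x̄ ≈ 4.13), so this observation has high leverage and can move the slope substantially.

Step 1: Update the sums with the new point (n goes from 12 to 13)
Σx  = 49.50 + 12.79 = 62.29
Σy  = 501.68 + 56.12 = 557.80
Σx² = 224.1996 + 12.79² = 224.1996 + 163.5841 = 387.7837
Σxy = 2139.0346 + 12.79×56.12 = 2139.0346 + 717.7748 = 2856.8094

Step 2: Recompute the slope with b₁ = (nΣxy − ΣxΣy) / (nΣx² − (Σx)²)
Numerator   = 13×2856.8094 − 62.29×557.80 = 37138.5222 − 34745.3620 = 2393.1602
Denominator = 13×387.7837 − 62.29² = 5041.1881 − 3880.0441 = 1161.1440
b₁(new) = 2393.1602 / 1161.1440 = 2.0610

(Same formula on the original sums: (12×2139.0346 − 49.50×501.68) / (12×224.1996 − 49.50²) = 835.2552 / 240.1452 = 3.4781, matching the given fit.)

Step 3: Change in slope
Δβ₁ = 2.0610 − 3.4781 = -1.4171
Relative change = -1.4171 / 3.4781 × 100% = -40.7%
→ the slope decreases when the point is added.

Because the point sits below the extension of the original line at a high-leverage x, it tilts the fit down.
In practice: investigate whether it comes from the same population as the rest of the sample; check such a point for data-entry or measurement error.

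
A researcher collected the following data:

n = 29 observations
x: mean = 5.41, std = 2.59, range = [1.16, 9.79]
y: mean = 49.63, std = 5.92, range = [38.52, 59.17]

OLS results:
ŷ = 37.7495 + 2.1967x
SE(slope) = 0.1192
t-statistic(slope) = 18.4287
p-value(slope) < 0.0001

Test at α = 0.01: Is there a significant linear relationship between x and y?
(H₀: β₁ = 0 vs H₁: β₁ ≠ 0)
Reject H₀: p-value < 0.0001 < α = 0.01. The linear relationship is significant at the 1% level.

Hypothesis test for the slope coefficient:

H₀: β₁ = 0 (no linear relationship)
H₁: β₁ ≠ 0 (linear relationship exists)

Test statistic: t = β̂₁ / SE(β̂₁) = 2.1967 / 0.1192 = 18.4287

p < 0.0001: how often a slope estimate this far from 0 (in SE units) would arise by chance if β₁ were truly 0.

Decision rule: reject H₀ if p-value < α.
p-value < 0.0001 < α = 0.01 → reject H₀.

At α = 0.01 the data do provide convincing evidence of a nonzero slope.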